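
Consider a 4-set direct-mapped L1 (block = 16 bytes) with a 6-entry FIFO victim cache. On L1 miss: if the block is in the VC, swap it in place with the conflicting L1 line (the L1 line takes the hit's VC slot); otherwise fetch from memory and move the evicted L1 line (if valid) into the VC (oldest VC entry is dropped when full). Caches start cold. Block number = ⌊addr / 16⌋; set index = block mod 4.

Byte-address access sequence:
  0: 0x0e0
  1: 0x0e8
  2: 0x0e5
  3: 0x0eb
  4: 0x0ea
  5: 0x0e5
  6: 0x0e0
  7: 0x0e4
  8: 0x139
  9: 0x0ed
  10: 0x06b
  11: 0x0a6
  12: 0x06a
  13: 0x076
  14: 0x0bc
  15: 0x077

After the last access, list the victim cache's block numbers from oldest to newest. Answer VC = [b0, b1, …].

VC = [14, 10, 19, 11]

  [0] addr=0xe0 blk=14 s=2: MISS | VC []
  [1] addr=0xe8 blk=14 s=2: L1-HIT | VC []
  [2] addr=0xe5 blk=14 s=2: L1-HIT | VC []
  [3] addr=0xeb blk=14 s=2: L1-HIT | VC []
  [4] addr=0xea blk=14 s=2: L1-HIT | VC []
  [5] addr=0xe5 blk=14 s=2: L1-HIT | VC []
  [6] addr=0xe0 blk=14 s=2: L1-HIT | VC []
  [7] addr=0xe4 blk=14 s=2: L1-HIT | VC []
  [8] addr=0x139 blk=19 s=3: MISS | VC []
  [9] addr=0xed blk=14 s=2: L1-HIT | VC []
  [10] addr=0x6b blk=6 s=2: MISS | VC [14]
  [11] addr=0xa6 blk=10 s=2: MISS | VC [14, 6]
  [12] addr=0x6a blk=6 s=2: VC-HIT | VC [14, 10]
  [13] addr=0x76 blk=7 s=3: MISS | VC [14, 10, 19]
  [14] addr=0xbc blk=11 s=3: MISS | VC [14, 10, 19, 7]
  [15] addr=0x77 blk=7 s=3: VC-HIT | VC [14, 10, 19, 11]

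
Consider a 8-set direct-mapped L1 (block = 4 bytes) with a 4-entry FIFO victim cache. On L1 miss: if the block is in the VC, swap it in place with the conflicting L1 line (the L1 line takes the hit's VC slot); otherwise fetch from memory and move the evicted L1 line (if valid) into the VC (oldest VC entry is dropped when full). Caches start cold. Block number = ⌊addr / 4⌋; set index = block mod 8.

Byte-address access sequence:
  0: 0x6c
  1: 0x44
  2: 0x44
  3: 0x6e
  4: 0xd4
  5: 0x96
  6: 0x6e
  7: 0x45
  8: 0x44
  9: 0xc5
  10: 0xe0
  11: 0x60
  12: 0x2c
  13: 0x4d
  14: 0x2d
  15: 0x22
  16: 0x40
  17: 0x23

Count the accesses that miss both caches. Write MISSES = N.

MISSES = 11

0: 0x6c (blk 27, set 3) → MISS  vc=[]
1: 0x44 (blk 17, set 1) → MISS  vc=[]
2: 0x44 (blk 17, set 1) → L1-HIT  vc=[]
3: 0x6e (blk 27, set 3) → L1-HIT  vc=[]
4: 0xd4 (blk 53, set 5) → MISS  vc=[]
5: 0x96 (blk 37, set 5) → MISS  vc=[53]
6: 0x6e (blk 27, set 3) → L1-HIT  vc=[53]
7: 0x45 (blk 17, set 1) → L1-HIT  vc=[53]
8: 0x44 (blk 17, set 1) → L1-HIT  vc=[53]
9: 0xc5 (blk 49, set 1) → MISS  vc=[53, 17]
10: 0xe0 (blk 56, set 0) → MISS  vc=[53, 17]
11: 0x60 (blk 24, set 0) → MISS  vc=[53, 17, 56]
12: 0x2c (blk 11, set 3) → MISS  vc=[53, 17, 56, 27]
13: 0x4d (blk 19, set 3) → MISS  vc=[17, 56, 27, 11]
14: 0x2d (blk 11, set 3) → VC-HIT  vc=[17, 56, 27, 19]
15: 0x22 (blk 8, set 0) → MISS  vc=[56, 27, 19, 24]
16: 0x40 (blk 16, set 0) → MISS  vc=[27, 19, 24, 8]
17: 0x23 (blk 8, set 0) → VC-HIT  vc=[27, 19, 24, 16]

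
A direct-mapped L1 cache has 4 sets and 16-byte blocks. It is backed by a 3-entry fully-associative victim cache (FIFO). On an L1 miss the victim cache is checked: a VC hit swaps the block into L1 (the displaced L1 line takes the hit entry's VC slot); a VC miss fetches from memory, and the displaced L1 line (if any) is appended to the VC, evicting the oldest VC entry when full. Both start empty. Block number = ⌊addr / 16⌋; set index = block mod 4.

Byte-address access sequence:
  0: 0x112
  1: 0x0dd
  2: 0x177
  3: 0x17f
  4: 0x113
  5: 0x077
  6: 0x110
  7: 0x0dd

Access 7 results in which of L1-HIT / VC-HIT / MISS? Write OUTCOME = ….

OUTCOME = VC-HIT

0: 0x112 (blk 17, set 1) → MISS  vc=[]
1: 0xdd (blk 13, set 1) → MISS  vc=[17]
2: 0x177 (blk 23, set 3) → MISS  vc=[17]
3: 0x17f (blk 23, set 3) → L1-HIT  vc=[17]
4: 0x113 (blk 17, set 1) → VC-HIT  vc=[13]
5: 0x77 (blk 7, set 3) → MISS  vc=[13, 23]
6: 0x110 (blk 17, set 1) → L1-HIT  vc=[13, 23]
7: 0xdd (blk 13, set 1) → VC-HIT  vc=[17, 23]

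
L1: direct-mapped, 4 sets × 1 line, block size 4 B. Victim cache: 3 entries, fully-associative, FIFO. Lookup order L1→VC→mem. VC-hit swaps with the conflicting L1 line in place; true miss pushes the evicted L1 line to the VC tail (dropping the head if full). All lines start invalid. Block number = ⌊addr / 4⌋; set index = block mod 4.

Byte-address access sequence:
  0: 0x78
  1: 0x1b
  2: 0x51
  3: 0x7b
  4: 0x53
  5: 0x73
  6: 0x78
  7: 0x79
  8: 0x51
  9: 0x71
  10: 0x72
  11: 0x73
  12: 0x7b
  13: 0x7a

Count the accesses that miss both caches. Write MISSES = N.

MISSES = 4

0: 0x78 (blk 30, set 2) → MISS  vc=[]
1: 0x1b (blk 6, set 2) → MISS  vc=[30]
2: 0x51 (blk 20, set 0) → MISS  vc=[30]
3: 0x7b (blk 30, set 2) → VC-HIT  vc=[6]
4: 0x53 (blk 20, set 0) → L1-HIT  vc=[6]
5: 0x73 (blk 28, set 0) → MISS  vc=[6, 20]
6: 0x78 (blk 30, set 2) → L1-HIT  vc=[6, 20]
7: 0x79 (blk 30, set 2) → L1-HIT  vc=[6, 20]
8: 0x51 (blk 20, set 0) → VC-HIT  vc=[6, 28]
9: 0x71 (blk 28, set 0) → VC-HIT  vc=[6, 20]
10: 0x72 (blk 28, set 0) → L1-HIT  vc=[6, 20]
11: 0x73 (blk 28, set 0) → L1-HIT  vc=[6, 20]
12: 0x7b (blk 30, set 2) → L1-HIT  vc=[6, 20]
13: 0x7a (blk 30, set 2) → L1-HIT  vc=[6, 20]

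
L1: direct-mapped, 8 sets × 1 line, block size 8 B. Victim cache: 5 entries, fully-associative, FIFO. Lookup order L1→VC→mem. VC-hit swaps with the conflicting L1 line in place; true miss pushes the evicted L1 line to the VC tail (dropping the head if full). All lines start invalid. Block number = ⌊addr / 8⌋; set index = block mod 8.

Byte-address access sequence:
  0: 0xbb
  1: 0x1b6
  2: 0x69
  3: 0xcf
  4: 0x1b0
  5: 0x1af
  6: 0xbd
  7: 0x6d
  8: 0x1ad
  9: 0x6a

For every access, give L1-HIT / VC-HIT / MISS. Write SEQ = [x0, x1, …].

SEQ = [MISS, MISS, MISS, MISS, L1-HIT, MISS, L1-HIT, VC-HIT, VC-HIT, VC-HIT]

  [0] addr=0xbb blk=23 s=7: MISS | VC []
  [1] addr=0x1b6 blk=54 s=6: MISS | VC []
  [2] addr=0x69 blk=13 s=5: MISS | VC []
  [3] addr=0xcf blk=25 s=1: MISS | VC []
  [4] addr=0x1b0 blk=54 s=6: L1-HIT | VC []
  [5] addr=0x1af blk=53 s=5: MISS | VC [13]
  [6] addr=0xbd blk=23 s=7: L1-HIT | VC [13]
  [7] addr=0x6d blk=13 s=5: VC-HIT | VC [53]
  [8] addr=0x1ad blk=53 s=5: VC-HIT | VC [13]
  [9] addr=0x6a blk=13 s=5: VC-HIT | VC [53]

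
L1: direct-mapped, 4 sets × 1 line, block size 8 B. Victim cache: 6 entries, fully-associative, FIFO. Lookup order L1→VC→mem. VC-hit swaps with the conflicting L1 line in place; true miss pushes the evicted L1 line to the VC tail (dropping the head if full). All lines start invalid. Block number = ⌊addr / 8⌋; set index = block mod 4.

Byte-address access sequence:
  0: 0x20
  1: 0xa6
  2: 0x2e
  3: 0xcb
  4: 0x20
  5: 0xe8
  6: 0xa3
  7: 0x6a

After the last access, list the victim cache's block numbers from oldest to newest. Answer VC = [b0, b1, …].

0: 0x20 (blk 4, set 0) → MISS  vc=[]
1: 0xa6 (blk 20, set 0) → MISS  vc=[4]
2: 0x2e (blk 5, set 1) → MISS  vc=[4]
3: 0xcb (blk 25, set 1) → MISS  vc=[4, 5]
4: 0x20 (blk 4, set 0) → VC-HIT  vc=[20, 5]
5: 0xe8 (blk 29, set 1) → MISS  vc=[20, 5, 25]
6: 0xa3 (blk 20, set 0) → VC-HIT  vc=[4, 5, 25]
7: 0x6a (blk 13, set 1) → MISS  vc=[4, 5, 25, 29]

VC = [4, 5, 25, 29]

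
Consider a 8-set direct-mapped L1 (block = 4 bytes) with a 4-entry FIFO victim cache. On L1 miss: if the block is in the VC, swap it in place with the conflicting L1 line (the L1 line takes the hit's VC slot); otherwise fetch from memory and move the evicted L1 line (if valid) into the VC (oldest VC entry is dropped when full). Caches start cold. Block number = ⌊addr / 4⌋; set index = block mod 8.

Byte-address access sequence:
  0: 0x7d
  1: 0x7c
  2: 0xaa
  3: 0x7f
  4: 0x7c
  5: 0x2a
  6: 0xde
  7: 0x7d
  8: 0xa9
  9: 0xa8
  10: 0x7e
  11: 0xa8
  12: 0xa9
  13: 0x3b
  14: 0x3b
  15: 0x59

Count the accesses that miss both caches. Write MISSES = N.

#0 0x7d→b31/s7 MISS; vc=[]
#1 0x7c→b31/s7 L1-HIT; vc=[]
#2 0xaa→b42/s2 MISS; vc=[]
#3 0x7f→b31/s7 L1-HIT; vc=[]
#4 0x7c→b31/s7 L1-HIT; vc=[]
#5 0x2a→b10/s2 MISS; vc=[42]
#6 0xde→b55/s7 MISS; vc=[42,31]
#7 0x7d→b31/s7 VC-HIT; vc=[42,55]
#8 0xa9→b42/s2 VC-HIT; vc=[10,55]
#9 0xa8→b42/s2 L1-HIT; vc=[10,55]
#10 0x7e→b31/s7 L1-HIT; vc=[10,55]
#11 0xa8→b42/s2 L1-HIT; vc=[10,55]
#12 0xa9→b42/s2 L1-HIT; vc=[10,55]
#13 0x3b→b14/s6 MISS; vc=[10,55]
#14 0x3b→b14/s6 L1-HIT; vc=[10,55]
#15 0x59→b22/s6 MISS; vc=[10,55,14]

MISSES = 6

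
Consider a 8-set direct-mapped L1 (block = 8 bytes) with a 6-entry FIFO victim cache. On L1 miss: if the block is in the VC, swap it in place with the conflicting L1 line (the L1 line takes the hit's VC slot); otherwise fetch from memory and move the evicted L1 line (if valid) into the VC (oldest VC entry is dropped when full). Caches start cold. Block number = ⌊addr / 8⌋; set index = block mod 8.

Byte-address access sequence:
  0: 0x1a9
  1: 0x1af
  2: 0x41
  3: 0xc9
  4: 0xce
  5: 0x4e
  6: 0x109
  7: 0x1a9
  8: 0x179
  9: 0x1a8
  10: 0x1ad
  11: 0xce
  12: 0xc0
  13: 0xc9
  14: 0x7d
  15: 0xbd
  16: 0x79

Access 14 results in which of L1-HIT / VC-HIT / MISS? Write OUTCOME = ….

0: 0x1a9 (blk 53, set 5) → MISS  vc=[]
1: 0x1af (blk 53, set 5) → L1-HIT  vc=[]
2: 0x41 (blk 8, set 0) → MISS  vc=[]
3: 0xc9 (blk 25, set 1) → MISS  vc=[]
4: 0xce (blk 25, set 1) → L1-HIT  vc=[]
5: 0x4e (blk 9, set 1) → MISS  vc=[25]
6: 0x109 (blk 33, set 1) → MISS  vc=[25, 9]
7: 0x1a9 (blk 53, set 5) → L1-HIT  vc=[25, 9]
8: 0x179 (blk 47, set 7) → MISS  vc=[25, 9]
9: 0x1a8 (blk 53, set 5) → L1-HIT  vc=[25, 9]
10: 0x1ad (blk 53, set 5) → L1-HIT  vc=[25, 9]
11: 0xce (blk 25, set 1) → VC-HIT  vc=[33, 9]
12: 0xc0 (blk 24, set 0) → MISS  vc=[33, 9, 8]
13: 0xc9 (blk 25, set 1) → L1-HIT  vc=[33, 9, 8]
14: 0x7d (blk 15, set 7) → MISS  vc=[33, 9, 8, 47]
15: 0xbd (blk 23, set 7) → MISS  vc=[33, 9, 8, 47, 15]
16: 0x79 (blk 15, set 7) → VC-HIT  vc=[33, 9, 8, 47, 23]

OUTCOME = MISS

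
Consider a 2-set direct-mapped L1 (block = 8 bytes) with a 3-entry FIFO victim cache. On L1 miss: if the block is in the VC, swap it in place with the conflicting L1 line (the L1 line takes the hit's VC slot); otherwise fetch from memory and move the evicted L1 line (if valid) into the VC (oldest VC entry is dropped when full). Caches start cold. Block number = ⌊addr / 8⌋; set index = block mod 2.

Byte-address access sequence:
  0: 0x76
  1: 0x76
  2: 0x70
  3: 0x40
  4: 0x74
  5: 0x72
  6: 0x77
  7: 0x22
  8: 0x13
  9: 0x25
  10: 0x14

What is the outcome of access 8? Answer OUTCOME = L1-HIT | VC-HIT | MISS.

OUTCOME = MISS

#0 0x76→b14/s0 MISS; vc=[]
#1 0x76→b14/s0 L1-HIT; vc=[]
#2 0x70→b14/s0 L1-HIT; vc=[]
#3 0x40→b8/s0 MISS; vc=[14]
#4 0x74→b14/s0 VC-HIT; vc=[8]
#5 0x72→b14/s0 L1-HIT; vc=[8]
#6 0x77→b14/s0 L1-HIT; vc=[8]
#7 0x22→b4/s0 MISS; vc=[8,14]
#8 0x13→b2/s0 MISS; vc=[8,14,4]
#9 0x25→b4/s0 VC-HIT; vc=[8,14,2]
#10 0x14→b2/s0 VC-HIT; vc=[8,14,4]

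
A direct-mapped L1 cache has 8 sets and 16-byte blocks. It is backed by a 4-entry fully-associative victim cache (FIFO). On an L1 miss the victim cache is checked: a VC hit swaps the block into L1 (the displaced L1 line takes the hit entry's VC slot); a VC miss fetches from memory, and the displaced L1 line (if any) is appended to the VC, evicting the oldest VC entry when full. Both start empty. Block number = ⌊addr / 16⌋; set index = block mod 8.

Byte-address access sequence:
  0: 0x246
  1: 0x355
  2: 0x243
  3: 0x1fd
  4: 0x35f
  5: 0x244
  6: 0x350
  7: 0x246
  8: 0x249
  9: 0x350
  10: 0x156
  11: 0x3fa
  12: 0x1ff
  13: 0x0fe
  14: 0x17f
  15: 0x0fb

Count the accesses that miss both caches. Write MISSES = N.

  [0] addr=0x246 blk=36 s=4: MISS | VC []
  [1] addr=0x355 blk=53 s=5: MISS | VC []
  [2] addr=0x243 blk=36 s=4: L1-HIT | VC []
  [3] addr=0x1fd blk=31 s=7: MISS | VC []
  [4] addr=0x35f blk=53 s=5: L1-HIT | VC []
  [5] addr=0x244 blk=36 s=4: L1-HIT | VC []
  [6] addr=0x350 blk=53 s=5: L1-HIT | VC []
  [7] addr=0x246 blk=36 s=4: L1-HIT | VC []
  [8] addr=0x249 blk=36 s=4: L1-HIT | VC []
  [9] addr=0x350 blk=53 s=5: L1-HIT | VC []
  [10] addr=0x156 blk=21 s=5: MISS | VC [53]
  [11] addr=0x3fa blk=63 s=7: MISS | VC [53, 31]
  [12] addr=0x1ff blk=31 s=7: VC-HIT | VC [53, 63]
  [13] addr=0xfe blk=15 s=7: MISS | VC [53, 63, 31]
  [14] addr=0x17f blk=23 s=7: MISS | VC [53, 63, 31, 15]
  [15] addr=0xfb blk=15 s=7: VC-HIT | VC [53, 63, 31, 23]

MISSES = 7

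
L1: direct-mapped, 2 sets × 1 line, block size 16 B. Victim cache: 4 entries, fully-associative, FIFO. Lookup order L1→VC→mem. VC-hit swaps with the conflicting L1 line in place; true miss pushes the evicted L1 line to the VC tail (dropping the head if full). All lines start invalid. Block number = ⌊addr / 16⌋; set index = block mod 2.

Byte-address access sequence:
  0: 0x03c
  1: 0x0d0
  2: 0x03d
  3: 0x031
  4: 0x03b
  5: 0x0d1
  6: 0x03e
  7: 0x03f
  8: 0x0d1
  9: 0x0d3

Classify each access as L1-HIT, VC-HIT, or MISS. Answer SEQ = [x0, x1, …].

  [0] addr=0x3c blk=3 s=1: MISS | VC []
  [1] addr=0xd0 blk=13 s=1: MISS | VC [3]
  [2] addr=0x3d blk=3 s=1: VC-HIT | VC [13]
  [3] addr=0x31 blk=3 s=1: L1-HIT | VC [13]
  [4] addr=0x3b blk=3 s=1: L1-HIT | VC [13]
  [5] addr=0xd1 blk=13 s=1: VC-HIT | VC [3]
  [6] addr=0x3e blk=3 s=1: VC-HIT | VC [13]
  [7] addr=0x3f blk=3 s=1: L1-HIT | VC [13]
  [8] addr=0xd1 blk=13 s=1: VC-HIT | VC [3]
  [9] addr=0xd3 blk=13 s=1: L1-HIT | VC [3]

SEQ = [MISS, MISS, VC-HIT, L1-HIT, L1-HIT, VC-HIT, VC-HIT, L1-HIT, VC-HIT, L1-HIT]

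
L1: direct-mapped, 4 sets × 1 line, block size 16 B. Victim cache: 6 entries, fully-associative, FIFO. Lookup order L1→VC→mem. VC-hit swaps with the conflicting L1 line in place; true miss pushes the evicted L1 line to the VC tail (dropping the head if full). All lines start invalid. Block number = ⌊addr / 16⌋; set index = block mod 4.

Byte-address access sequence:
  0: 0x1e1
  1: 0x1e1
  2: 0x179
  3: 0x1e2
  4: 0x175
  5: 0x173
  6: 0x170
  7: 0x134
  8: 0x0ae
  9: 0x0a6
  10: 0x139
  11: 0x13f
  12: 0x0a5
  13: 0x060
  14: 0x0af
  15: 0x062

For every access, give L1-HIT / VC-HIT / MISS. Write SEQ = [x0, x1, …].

SEQ = [MISS, L1-HIT, MISS, L1-HIT, L1-HIT, L1-HIT, L1-HIT, MISS, MISS, L1-HIT, L1-HIT, L1-HIT, L1-HIT, MISS, VC-HIT, VC-HIT]

#0 0x1e1→b30/s2 MISS; vc=[]
#1 0x1e1→b30/s2 L1-HIT; vc=[]
#2 0x179→b23/s3 MISS; vc=[]
#3 0x1e2→b30/s2 L1-HIT; vc=[]
#4 0x175→b23/s3 L1-HIT; vc=[]
#5 0x173→b23/s3 L1-HIT; vc=[]
#6 0x170→b23/s3 L1-HIT; vc=[]
#7 0x134→b19/s3 MISS; vc=[23]
#8 0xae→b10/s2 MISS; vc=[23,30]
#9 0xa6→b10/s2 L1-HIT; vc=[23,30]
#10 0x139→b19/s3 L1-HIT; vc=[23,30]
#11 0x13f→b19/s3 L1-HIT; vc=[23,30]
#12 0xa5→b10/s2 L1-HIT; vc=[23,30]
#13 0x60→b6/s2 MISS; vc=[23,30,10]
#14 0xaf→b10/s2 VC-HIT; vc=[23,30,6]
#15 0x62→b6/s2 VC-HIT; vc=[23,30,10]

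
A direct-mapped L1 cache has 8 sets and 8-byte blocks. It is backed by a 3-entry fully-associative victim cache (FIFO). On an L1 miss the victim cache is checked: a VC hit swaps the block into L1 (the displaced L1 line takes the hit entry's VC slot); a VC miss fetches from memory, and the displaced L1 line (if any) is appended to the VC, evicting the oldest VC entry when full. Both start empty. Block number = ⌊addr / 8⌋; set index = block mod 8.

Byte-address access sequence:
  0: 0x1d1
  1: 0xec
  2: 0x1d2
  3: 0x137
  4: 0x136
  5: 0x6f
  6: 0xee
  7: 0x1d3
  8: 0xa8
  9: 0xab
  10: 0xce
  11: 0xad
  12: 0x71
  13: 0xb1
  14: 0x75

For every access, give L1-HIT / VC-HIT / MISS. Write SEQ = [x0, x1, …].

0: 0x1d1 (blk 58, set 2) → MISS  vc=[]
1: 0xec (blk 29, set 5) → MISS  vc=[]
2: 0x1d2 (blk 58, set 2) → L1-HIT  vc=[]
3: 0x137 (blk 38, set 6) → MISS  vc=[]
4: 0x136 (blk 38, set 6) → L1-HIT  vc=[]
5: 0x6f (blk 13, set 5) → MISS  vc=[29]
6: 0xee (blk 29, set 5) → VC-HIT  vc=[13]
7: 0x1d3 (blk 58, set 2) → L1-HIT  vc=[13]
8: 0xa8 (blk 21, set 5) → MISS  vc=[13, 29]
9: 0xab (blk 21, set 5) → L1-HIT  vc=[13, 29]
10: 0xce (blk 25, set 1) → MISS  vc=[13, 29]
11: 0xad (blk 21, set 5) → L1-HIT  vc=[13, 29]
12: 0x71 (blk 14, set 6) → MISS  vc=[13, 29, 38]
13: 0xb1 (blk 22, set 6) → MISS  vc=[29, 38, 14]
14: 0x75 (blk 14, set 6) → VC-HIT  vc=[29, 38, 22]

SEQ = [MISS, MISS, L1-HIT, MISS, L1-HIT, MISS, VC-HIT, L1-HIT, MISS, L1-HIT, MISS, L1-HIT, MISS, MISS, VC-HIT]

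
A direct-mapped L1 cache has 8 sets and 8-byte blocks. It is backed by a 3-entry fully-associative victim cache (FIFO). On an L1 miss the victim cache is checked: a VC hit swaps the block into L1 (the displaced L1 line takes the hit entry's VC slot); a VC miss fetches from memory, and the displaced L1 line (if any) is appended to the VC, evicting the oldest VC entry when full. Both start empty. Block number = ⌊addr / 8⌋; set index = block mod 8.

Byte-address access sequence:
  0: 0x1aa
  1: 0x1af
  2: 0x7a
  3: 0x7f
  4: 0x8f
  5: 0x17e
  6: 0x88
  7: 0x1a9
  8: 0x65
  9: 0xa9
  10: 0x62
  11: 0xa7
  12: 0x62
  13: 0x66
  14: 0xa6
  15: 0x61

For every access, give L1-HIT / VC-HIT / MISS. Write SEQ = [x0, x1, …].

SEQ = [MISS, L1-HIT, MISS, L1-HIT, MISS, MISS, L1-HIT, L1-HIT, MISS, MISS, L1-HIT, MISS, VC-HIT, L1-HIT, VC-HIT, VC-HIT]

  [0] addr=0x1aa blk=53 s=5: MISS | VC []
  [1] addr=0x1af blk=53 s=5: L1-HIT | VC []
  [2] addr=0x7a blk=15 s=7: MISS | VC []
  [3] addr=0x7f blk=15 s=7: L1-HIT | VC []
  [4] addr=0x8f blk=17 s=1: MISS | VC []
  [5] addr=0x17e blk=47 s=7: MISS | VC [15]
  [6] addr=0x88 blk=17 s=1: L1-HIT | VC [15]
  [7] addr=0x1a9 blk=53 s=5: L1-HIT | VC [15]
  [8] addr=0x65 blk=12 s=4: MISS | VC [15]
  [9] addr=0xa9 blk=21 s=5: MISS | VC [15, 53]
  [10] addr=0x62 blk=12 s=4: L1-HIT | VC [15, 53]
  [11] addr=0xa7 blk=20 s=4: MISS | VC [15, 53, 12]
  [12] addr=0x62 blk=12 s=4: VC-HIT | VC [15, 53, 20]
  [13] addr=0x66 blk=12 s=4: L1-HIT | VC [15, 53, 20]
  [14] addr=0xa6 blk=20 s=4: VC-HIT | VC [15, 53, 12]
  [15] addr=0x61 blk=12 s=4: VC-HIT | VC [15, 53, 20]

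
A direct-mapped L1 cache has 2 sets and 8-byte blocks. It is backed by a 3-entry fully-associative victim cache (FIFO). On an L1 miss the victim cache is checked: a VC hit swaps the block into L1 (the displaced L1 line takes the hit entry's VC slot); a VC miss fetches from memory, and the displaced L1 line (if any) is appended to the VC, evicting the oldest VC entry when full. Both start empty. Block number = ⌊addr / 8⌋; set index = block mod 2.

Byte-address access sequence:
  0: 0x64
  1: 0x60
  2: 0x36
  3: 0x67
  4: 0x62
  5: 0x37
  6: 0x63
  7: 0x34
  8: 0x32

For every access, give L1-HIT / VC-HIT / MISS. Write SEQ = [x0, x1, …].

SEQ = [MISS, L1-HIT, MISS, VC-HIT, L1-HIT, VC-HIT, VC-HIT, VC-HIT, L1-HIT]

#0 0x64→b12/s0 MISS; vc=[]
#1 0x60→b12/s0 L1-HIT; vc=[]
#2 0x36→b6/s0 MISS; vc=[12]
#3 0x67→b12/s0 VC-HIT; vc=[6]
#4 0x62→b12/s0 L1-HIT; vc=[6]
#5 0x37→b6/s0 VC-HIT; vc=[12]
#6 0x63→b12/s0 VC-HIT; vc=[6]
#7 0x34→b6/s0 VC-HIT; vc=[12]
#8 0x32→b6/s0 L1-HIT; vc=[12]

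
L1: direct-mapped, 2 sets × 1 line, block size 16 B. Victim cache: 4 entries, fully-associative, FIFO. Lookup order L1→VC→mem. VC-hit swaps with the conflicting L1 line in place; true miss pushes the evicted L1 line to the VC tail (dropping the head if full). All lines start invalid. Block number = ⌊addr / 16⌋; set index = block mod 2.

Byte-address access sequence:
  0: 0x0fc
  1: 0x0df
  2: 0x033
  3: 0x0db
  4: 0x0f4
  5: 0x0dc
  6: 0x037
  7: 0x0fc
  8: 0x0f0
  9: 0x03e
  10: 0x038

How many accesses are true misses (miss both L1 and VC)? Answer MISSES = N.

  [0] addr=0xfc blk=15 s=1: MISS | VC []
  [1] addr=0xdf blk=13 s=1: MISS | VC [15]
  [2] addr=0x33 blk=3 s=1: MISS | VC [15, 13]
  [3] addr=0xdb blk=13 s=1: VC-HIT | VC [15, 3]
  [4] addr=0xf4 blk=15 s=1: VC-HIT | VC [13, 3]
  [5] addr=0xdc blk=13 s=1: VC-HIT | VC [15, 3]
  [6] addr=0x37 blk=3 s=1: VC-HIT | VC [15, 13]
  [7] addr=0xfc blk=15 s=1: VC-HIT | VC [3, 13]
  [8] addr=0xf0 blk=15 s=1: L1-HIT | VC [3, 13]
  [9] addr=0x3e blk=3 s=1: VC-HIT | VC [15, 13]
  [10] addr=0x38 blk=3 s=1: L1-HIT | VC [15, 13]

MISSES = 3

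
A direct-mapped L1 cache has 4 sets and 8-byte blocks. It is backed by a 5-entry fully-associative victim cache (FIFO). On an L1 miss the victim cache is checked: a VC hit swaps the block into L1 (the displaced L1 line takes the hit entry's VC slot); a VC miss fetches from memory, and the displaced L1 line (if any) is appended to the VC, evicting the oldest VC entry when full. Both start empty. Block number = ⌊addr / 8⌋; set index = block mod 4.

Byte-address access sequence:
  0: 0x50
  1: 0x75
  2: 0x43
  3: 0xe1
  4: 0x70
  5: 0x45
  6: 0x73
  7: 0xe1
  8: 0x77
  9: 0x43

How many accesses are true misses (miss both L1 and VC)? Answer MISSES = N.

0: 0x50 (blk 10, set 2) → MISS  vc=[]
1: 0x75 (blk 14, set 2) → MISS  vc=[10]
2: 0x43 (blk 8, set 0) → MISS  vc=[10]
3: 0xe1 (blk 28, set 0) → MISS  vc=[10, 8]
4: 0x70 (blk 14, set 2) → L1-HIT  vc=[10, 8]
5: 0x45 (blk 8, set 0) → VC-HIT  vc=[10, 28]
6: 0x73 (blk 14, set 2) → L1-HIT  vc=[10, 28]
7: 0xe1 (blk 28, set 0) → VC-HIT  vc=[10, 8]
8: 0x77 (blk 14, set 2) → L1-HIT  vc=[10, 8]
9: 0x43 (blk 8, set 0) → VC-HIT  vc=[10, 28]

MISSES = 4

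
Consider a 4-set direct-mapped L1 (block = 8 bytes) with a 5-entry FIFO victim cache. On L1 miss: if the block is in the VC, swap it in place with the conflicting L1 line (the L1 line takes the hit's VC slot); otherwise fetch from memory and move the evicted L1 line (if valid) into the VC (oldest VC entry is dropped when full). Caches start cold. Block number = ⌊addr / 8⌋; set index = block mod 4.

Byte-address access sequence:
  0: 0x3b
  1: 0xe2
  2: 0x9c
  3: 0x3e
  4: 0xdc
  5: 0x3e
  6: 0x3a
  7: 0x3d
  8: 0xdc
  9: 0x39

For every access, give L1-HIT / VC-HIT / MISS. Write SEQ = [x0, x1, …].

SEQ = [MISS, MISS, MISS, VC-HIT, MISS, VC-HIT, L1-HIT, L1-HIT, VC-HIT, VC-HIT]

#0 0x3b→b7/s3 MISS; vc=[]
#1 0xe2→b28/s0 MISS; vc=[]
#2 0x9c→b19/s3 MISS; vc=[7]
#3 0x3e→b7/s3 VC-HIT; vc=[19]
#4 0xdc→b27/s3 MISS; vc=[19,7]
#5 0x3e→b7/s3 VC-HIT; vc=[19,27]
#6 0x3a→b7/s3 L1-HIT; vc=[19,27]
#7 0x3d→b7/s3 L1-HIT; vc=[19,27]
#8 0xdc→b27/s3 VC-HIT; vc=[19,7]
#9 0x39→b7/s3 VC-HIT; vc=[19,27]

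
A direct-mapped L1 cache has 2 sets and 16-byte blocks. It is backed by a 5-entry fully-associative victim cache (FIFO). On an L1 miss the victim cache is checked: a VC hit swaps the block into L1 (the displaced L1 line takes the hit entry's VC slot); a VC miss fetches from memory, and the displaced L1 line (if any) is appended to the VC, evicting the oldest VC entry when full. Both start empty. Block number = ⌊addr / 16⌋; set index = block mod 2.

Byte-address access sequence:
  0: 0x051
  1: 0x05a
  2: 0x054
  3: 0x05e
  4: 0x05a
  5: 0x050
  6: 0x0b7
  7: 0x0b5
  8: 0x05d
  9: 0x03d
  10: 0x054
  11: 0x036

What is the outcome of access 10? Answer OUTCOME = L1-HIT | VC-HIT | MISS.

  [0] addr=0x51 blk=5 s=1: MISS | VC []
  [1] addr=0x5a blk=5 s=1: L1-HIT | VC []
  [2] addr=0x54 blk=5 s=1: L1-HIT | VC []
  [3] addr=0x5e blk=5 s=1: L1-HIT | VC []
  [4] addr=0x5a blk=5 s=1: L1-HIT | VC []
  [5] addr=0x50 blk=5 s=1: L1-HIT | VC []
  [6] addr=0xb7 blk=11 s=1: MISS | VC [5]
  [7] addr=0xb5 blk=11 s=1: L1-HIT | VC [5]
  [8] addr=0x5d blk=5 s=1: VC-HIT | VC [11]
  [9] addr=0x3d blk=3 s=1: MISS | VC [11, 5]
  [10] addr=0x54 blk=5 s=1: VC-HIT | VC [11, 3]
  [11] addr=0x36 blk=3 s=1: VC-HIT | VC [11, 5]

OUTCOME = VC-HIT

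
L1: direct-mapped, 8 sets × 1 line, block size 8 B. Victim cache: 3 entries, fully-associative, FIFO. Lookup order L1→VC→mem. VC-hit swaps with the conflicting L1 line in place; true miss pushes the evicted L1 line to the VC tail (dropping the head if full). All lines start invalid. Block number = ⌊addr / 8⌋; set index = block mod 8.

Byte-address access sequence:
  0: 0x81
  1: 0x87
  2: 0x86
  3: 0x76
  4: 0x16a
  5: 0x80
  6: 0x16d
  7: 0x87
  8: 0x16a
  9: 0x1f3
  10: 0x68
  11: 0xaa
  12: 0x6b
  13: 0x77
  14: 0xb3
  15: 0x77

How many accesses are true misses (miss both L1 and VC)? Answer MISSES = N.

0: 0x81 (blk 16, set 0) → MISS  vc=[]
1: 0x87 (blk 16, set 0) → L1-HIT  vc=[]
2: 0x86 (blk 16, set 0) → L1-HIT  vc=[]
3: 0x76 (blk 14, set 6) → MISS  vc=[]
4: 0x16a (blk 45, set 5) → MISS  vc=[]
5: 0x80 (blk 16, set 0) → L1-HIT  vc=[]
6: 0x16d (blk 45, set 5) → L1-HIT  vc=[]
7: 0x87 (blk 16, set 0) → L1-HIT  vc=[]
8: 0x16a (blk 45, set 5) → L1-HIT  vc=[]
9: 0x1f3 (blk 62, set 6) → MISS  vc=[14]
10: 0x68 (blk 13, set 5) → MISS  vc=[14, 45]
11: 0xaa (blk 21, set 5) → MISS  vc=[14, 45, 13]
12: 0x6b (blk 13, set 5) → VC-HIT  vc=[14, 45, 21]
13: 0x77 (blk 14, set 6) → VC-HIT  vc=[62, 45, 21]
14: 0xb3 (blk 22, set 6) → MISS  vc=[45, 21, 14]
15: 0x77 (blk 14, set 6) → VC-HIT  vc=[45, 21, 22]

MISSES = 7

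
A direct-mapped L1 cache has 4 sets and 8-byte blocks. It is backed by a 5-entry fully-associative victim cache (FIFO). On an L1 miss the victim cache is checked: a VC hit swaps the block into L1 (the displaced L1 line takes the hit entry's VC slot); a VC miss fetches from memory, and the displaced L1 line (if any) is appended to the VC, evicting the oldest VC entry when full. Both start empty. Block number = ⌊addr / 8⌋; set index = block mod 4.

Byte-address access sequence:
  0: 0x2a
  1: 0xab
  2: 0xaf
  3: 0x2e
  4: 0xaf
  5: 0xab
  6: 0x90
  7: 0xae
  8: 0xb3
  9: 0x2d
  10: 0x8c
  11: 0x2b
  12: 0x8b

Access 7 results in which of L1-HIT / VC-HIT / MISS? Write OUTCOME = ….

OUTCOME = L1-HIT

  [0] addr=0x2a blk=5 s=1: MISS | VC []
  [1] addr=0xab blk=21 s=1: MISS | VC [5]
  [2] addr=0xaf blk=21 s=1: L1-HIT | VC [5]
  [3] addr=0x2e blk=5 s=1: VC-HIT | VC [21]
  [4] addr=0xaf blk=21 s=1: VC-HIT | VC [5]
  [5] addr=0xab blk=21 s=1: L1-HIT | VC [5]
  [6] addr=0x90 blk=18 s=2: MISS | VC [5]
  [7] addr=0xae blk=21 s=1: L1-HIT | VC [5]
  [8] addr=0xb3 blk=22 s=2: MISS | VC [5, 18]
  [9] addr=0x2d blk=5 s=1: VC-HIT | VC [21, 18]
  [10] addr=0x8c blk=17 s=1: MISS | VC [21, 18, 5]
  [11] addr=0x2b blk=5 s=1: VC-HIT | VC [21, 18, 17]
  [12] addr=0x8b blk=17 s=1: VC-HIT | VC [21, 18, 5]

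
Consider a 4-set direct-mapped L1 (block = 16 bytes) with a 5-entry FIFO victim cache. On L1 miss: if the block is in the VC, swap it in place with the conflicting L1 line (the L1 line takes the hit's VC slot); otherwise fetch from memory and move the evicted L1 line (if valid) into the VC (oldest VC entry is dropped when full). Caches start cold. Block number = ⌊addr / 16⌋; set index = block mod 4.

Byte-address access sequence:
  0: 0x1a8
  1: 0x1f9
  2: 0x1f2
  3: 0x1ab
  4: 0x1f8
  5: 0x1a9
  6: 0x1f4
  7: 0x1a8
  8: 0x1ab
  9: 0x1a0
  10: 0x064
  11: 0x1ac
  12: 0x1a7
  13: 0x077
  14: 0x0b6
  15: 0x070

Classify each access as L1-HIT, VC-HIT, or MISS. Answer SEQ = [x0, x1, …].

SEQ = [MISS, MISS, L1-HIT, L1-HIT, L1-HIT, L1-HIT, L1-HIT, L1-HIT, L1-HIT, L1-HIT, MISS, VC-HIT, L1-HIT, MISS, MISS, VC-HIT]

#0 0x1a8→b26/s2 MISS; vc=[]
#1 0x1f9→b31/s3 MISS; vc=[]
#2 0x1f2→b31/s3 L1-HIT; vc=[]
#3 0x1ab→b26/s2 L1-HIT; vc=[]
#4 0x1f8→b31/s3 L1-HIT; vc=[]
#5 0x1a9→b26/s2 L1-HIT; vc=[]
#6 0x1f4→b31/s3 L1-HIT; vc=[]
#7 0x1a8→b26/s2 L1-HIT; vc=[]
#8 0x1ab→b26/s2 L1-HIT; vc=[]
#9 0x1a0→b26/s2 L1-HIT; vc=[]
#10 0x64→b6/s2 MISS; vc=[26]
#11 0x1ac→b26/s2 VC-HIT; vc=[6]
#12 0x1a7→b26/s2 L1-HIT; vc=[6]
#13 0x77→b7/s3 MISS; vc=[6,31]
#14 0xb6→b11/s3 MISS; vc=[6,31,7]
#15 0x70→b7/s3 VC-HIT; vc=[6,31,11]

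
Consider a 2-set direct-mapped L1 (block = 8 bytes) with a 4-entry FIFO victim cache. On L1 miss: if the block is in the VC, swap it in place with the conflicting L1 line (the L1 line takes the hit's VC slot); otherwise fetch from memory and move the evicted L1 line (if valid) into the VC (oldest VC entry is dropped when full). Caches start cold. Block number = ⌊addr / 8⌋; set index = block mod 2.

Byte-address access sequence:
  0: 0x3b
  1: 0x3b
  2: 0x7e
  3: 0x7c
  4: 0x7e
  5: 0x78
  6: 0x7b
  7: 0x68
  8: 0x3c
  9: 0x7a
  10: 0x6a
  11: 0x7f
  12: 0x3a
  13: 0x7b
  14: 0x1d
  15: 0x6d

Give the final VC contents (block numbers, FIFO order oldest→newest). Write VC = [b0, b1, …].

#0 0x3b→b7/s1 MISS; vc=[]
#1 0x3b→b7/s1 L1-HIT; vc=[]
#2 0x7e→b15/s1 MISS; vc=[7]
#3 0x7c→b15/s1 L1-HIT; vc=[7]
#4 0x7e→b15/s1 L1-HIT; vc=[7]
#5 0x78→b15/s1 L1-HIT; vc=[7]
#6 0x7b→b15/s1 L1-HIT; vc=[7]
#7 0x68→b13/s1 MISS; vc=[7,15]
#8 0x3c→b7/s1 VC-HIT; vc=[13,15]
#9 0x7a→b15/s1 VC-HIT; vc=[13,7]
#10 0x6a→b13/s1 VC-HIT; vc=[15,7]
#11 0x7f→b15/s1 VC-HIT; vc=[13,7]
#12 0x3a→b7/s1 VC-HIT; vc=[13,15]
#13 0x7b→b15/s1 VC-HIT; vc=[13,7]
#14 0x1d→b3/s1 MISS; vc=[13,7,15]
#15 0x6d→b13/s1 VC-HIT; vc=[3,7,15]

VC = [3, 7, 15]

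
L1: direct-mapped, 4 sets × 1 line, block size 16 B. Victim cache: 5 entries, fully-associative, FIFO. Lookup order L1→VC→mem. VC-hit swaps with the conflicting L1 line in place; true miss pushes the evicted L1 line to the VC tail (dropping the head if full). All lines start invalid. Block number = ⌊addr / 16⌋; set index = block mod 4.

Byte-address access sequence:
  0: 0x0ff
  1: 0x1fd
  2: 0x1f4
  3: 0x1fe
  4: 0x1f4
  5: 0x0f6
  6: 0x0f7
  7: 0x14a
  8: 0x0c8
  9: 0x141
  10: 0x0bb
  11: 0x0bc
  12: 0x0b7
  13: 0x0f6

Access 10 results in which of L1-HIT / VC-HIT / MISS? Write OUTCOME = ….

0: 0xff (blk 15, set 3) → MISS  vc=[]
1: 0x1fd (blk 31, set 3) → MISS  vc=[15]
2: 0x1f4 (blk 31, set 3) → L1-HIT  vc=[15]
3: 0x1fe (blk 31, set 3) → L1-HIT  vc=[15]
4: 0x1f4 (blk 31, set 3) → L1-HIT  vc=[15]
5: 0xf6 (blk 15, set 3) → VC-HIT  vc=[31]
6: 0xf7 (blk 15, set 3) → L1-HIT  vc=[31]
7: 0x14a (blk 20, set 0) → MISS  vc=[31]
8: 0xc8 (blk 12, set 0) → MISS  vc=[31, 20]
9: 0x141 (blk 20, set 0) → VC-HIT  vc=[31, 12]
10: 0xbb (blk 11, set 3) → MISS  vc=[31, 12, 15]
11: 0xbc (blk 11, set 3) → L1-HIT  vc=[31, 12, 15]
12: 0xb7 (blk 11, set 3) → L1-HIT  vc=[31, 12, 15]
13: 0xf6 (blk 15, set 3) → VC-HIT  vc=[31, 12, 11]

OUTCOME = MISS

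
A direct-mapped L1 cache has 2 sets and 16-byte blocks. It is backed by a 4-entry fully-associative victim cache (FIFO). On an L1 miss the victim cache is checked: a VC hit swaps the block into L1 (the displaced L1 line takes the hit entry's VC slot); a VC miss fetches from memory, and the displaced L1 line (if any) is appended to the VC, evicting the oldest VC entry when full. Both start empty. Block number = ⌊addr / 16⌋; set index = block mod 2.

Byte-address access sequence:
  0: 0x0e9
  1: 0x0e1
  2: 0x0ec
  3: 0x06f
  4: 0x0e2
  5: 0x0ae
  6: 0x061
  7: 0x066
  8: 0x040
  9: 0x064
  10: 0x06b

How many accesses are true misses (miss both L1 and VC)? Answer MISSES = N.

MISSES = 4

  [0] addr=0xe9 blk=14 s=0: MISS | VC []
  [1] addr=0xe1 blk=14 s=0: L1-HIT | VC []
  [2] addr=0xec blk=14 s=0: L1-HIT | VC []
  [3] addr=0x6f blk=6 s=0: MISS | VC [14]
  [4] addr=0xe2 blk=14 s=0: VC-HIT | VC [6]
  [5] addr=0xae blk=10 s=0: MISS | VC [6, 14]
  [6] addr=0x61 blk=6 s=0: VC-HIT | VC [10, 14]
  [7] addr=0x66 blk=6 s=0: L1-HIT | VC [10, 14]
  [8] addr=0x40 blk=4 s=0: MISS | VC [10, 14, 6]
  [9] addr=0x64 blk=6 s=0: VC-HIT | VC [10, 14, 4]
  [10] addr=0x6b blk=6 s=0: L1-HIT | VC [10, 14, 4]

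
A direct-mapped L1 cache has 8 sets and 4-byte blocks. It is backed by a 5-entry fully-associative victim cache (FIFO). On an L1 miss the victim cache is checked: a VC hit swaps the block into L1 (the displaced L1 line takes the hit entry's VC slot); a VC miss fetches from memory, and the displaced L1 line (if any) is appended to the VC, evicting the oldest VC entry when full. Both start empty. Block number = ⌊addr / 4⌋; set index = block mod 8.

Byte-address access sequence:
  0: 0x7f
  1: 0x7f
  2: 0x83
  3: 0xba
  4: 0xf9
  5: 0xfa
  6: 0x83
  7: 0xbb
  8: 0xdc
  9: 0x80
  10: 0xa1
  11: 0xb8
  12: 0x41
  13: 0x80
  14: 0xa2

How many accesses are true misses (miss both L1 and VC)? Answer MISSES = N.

MISSES = 7

0: 0x7f (blk 31, set 7) → MISS  vc=[]
1: 0x7f (blk 31, set 7) → L1-HIT  vc=[]
2: 0x83 (blk 32, set 0) → MISS  vc=[]
3: 0xba (blk 46, set 6) → MISS  vc=[]
4: 0xf9 (blk 62, set 6) → MISS  vc=[46]
5: 0xfa (blk 62, set 6) → L1-HIT  vc=[46]
6: 0x83 (blk 32, set 0) → L1-HIT  vc=[46]
7: 0xbb (blk 46, set 6) → VC-HIT  vc=[62]
8: 0xdc (blk 55, set 7) → MISS  vc=[62, 31]
9: 0x80 (blk 32, set 0) → L1-HIT  vc=[62, 31]
10: 0xa1 (blk 40, set 0) → MISS  vc=[62, 31, 32]
11: 0xb8 (blk 46, set 6) → L1-HIT  vc=[62, 31, 32]
12: 0x41 (blk 16, set 0) → MISS  vc=[62, 31, 32, 40]
13: 0x80 (blk 32, set 0) → VC-HIT  vc=[62, 31, 16, 40]
14: 0xa2 (blk 40, set 0) → VC-HIT  vc=[62, 31, 16, 32]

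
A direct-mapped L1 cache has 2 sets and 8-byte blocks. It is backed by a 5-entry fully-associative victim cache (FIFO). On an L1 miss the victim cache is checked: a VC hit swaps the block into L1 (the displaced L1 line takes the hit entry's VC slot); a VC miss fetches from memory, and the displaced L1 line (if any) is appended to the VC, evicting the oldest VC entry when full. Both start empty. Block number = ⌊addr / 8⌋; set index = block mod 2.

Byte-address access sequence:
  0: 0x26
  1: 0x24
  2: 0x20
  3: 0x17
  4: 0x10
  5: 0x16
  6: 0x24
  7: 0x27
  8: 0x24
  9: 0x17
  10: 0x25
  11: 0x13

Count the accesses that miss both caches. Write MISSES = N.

0: 0x26 (blk 4, set 0) → MISS  vc=[]
1: 0x24 (blk 4, set 0) → L1-HIT  vc=[]
2: 0x20 (blk 4, set 0) → L1-HIT  vc=[]
3: 0x17 (blk 2, set 0) → MISS  vc=[4]
4: 0x10 (blk 2, set 0) → L1-HIT  vc=[4]
5: 0x16 (blk 2, set 0) → L1-HIT  vc=[4]
6: 0x24 (blk 4, set 0) → VC-HIT  vc=[2]
7: 0x27 (blk 4, set 0) → L1-HIT  vc=[2]
8: 0x24 (blk 4, set 0) → L1-HIT  vc=[2]
9: 0x17 (blk 2, set 0) → VC-HIT  vc=[4]
10: 0x25 (blk 4, set 0) → VC-HIT  vc=[2]
11: 0x13 (blk 2, set 0) → VC-HIT  vc=[4]

MISSES = 2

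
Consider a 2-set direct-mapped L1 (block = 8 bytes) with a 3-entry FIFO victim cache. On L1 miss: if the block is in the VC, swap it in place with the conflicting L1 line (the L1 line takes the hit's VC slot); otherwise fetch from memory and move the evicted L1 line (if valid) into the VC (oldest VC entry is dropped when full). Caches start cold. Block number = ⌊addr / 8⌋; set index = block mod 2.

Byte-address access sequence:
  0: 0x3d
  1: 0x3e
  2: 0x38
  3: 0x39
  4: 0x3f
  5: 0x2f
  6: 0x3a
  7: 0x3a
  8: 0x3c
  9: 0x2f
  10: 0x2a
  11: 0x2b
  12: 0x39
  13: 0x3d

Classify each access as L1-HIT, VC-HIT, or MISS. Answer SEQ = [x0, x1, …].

  [0] addr=0x3d blk=7 s=1: MISS | VC []
  [1] addr=0x3e blk=7 s=1: L1-HIT | VC []
  [2] addr=0x38 blk=7 s=1: L1-HIT | VC []
  [3] addr=0x39 blk=7 s=1: L1-HIT | VC []
  [4] addr=0x3f blk=7 s=1: L1-HIT | VC []
  [5] addr=0x2f blk=5 s=1: MISS | VC [7]
  [6] addr=0x3a blk=7 s=1: VC-HIT | VC [5]
  [7] addr=0x3a blk=7 s=1: L1-HIT | VC [5]
  [8] addr=0x3c blk=7 s=1: L1-HIT | VC [5]
  [9] addr=0x2f blk=5 s=1: VC-HIT | VC [7]
  [10] addr=0x2a blk=5 s=1: L1-HIT | VC [7]
  [11] addr=0x2b blk=5 s=1: L1-HIT | VC [7]
  [12] addr=0x39 blk=7 s=1: VC-HIT | VC [5]
  [13] addr=0x3d blk=7 s=1: L1-HIT | VC [5]

SEQ = [MISS, L1-HIT, L1-HIT, L1-HIT, L1-HIT, MISS, VC-HIT, L1-HIT, L1-HIT, VC-HIT, L1-HIT, L1-HIT, VC-HIT, L1-HIT]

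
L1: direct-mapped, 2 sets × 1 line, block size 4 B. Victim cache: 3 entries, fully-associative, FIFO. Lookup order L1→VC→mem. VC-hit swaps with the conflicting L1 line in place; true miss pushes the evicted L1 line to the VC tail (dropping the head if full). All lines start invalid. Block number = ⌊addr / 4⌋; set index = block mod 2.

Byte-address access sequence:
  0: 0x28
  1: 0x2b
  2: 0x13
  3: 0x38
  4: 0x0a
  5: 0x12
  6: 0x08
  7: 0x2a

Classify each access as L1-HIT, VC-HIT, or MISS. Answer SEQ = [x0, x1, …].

SEQ = [MISS, L1-HIT, MISS, MISS, MISS, VC-HIT, VC-HIT, VC-HIT]

#0 0x28→b10/s0 MISS; vc=[]
#1 0x2b→b10/s0 L1-HIT; vc=[]
#2 0x13→b4/s0 MISS; vc=[10]
#3 0x38→b14/s0 MISS; vc=[10,4]
#4 0xa→b2/s0 MISS; vc=[10,4,14]
#5 0x12→b4/s0 VC-HIT; vc=[10,2,14]
#6 0x8→b2/s0 VC-HIT; vc=[10,4,14]
#7 0x2a→b10/s0 VC-HIT; vc=[2,4,14]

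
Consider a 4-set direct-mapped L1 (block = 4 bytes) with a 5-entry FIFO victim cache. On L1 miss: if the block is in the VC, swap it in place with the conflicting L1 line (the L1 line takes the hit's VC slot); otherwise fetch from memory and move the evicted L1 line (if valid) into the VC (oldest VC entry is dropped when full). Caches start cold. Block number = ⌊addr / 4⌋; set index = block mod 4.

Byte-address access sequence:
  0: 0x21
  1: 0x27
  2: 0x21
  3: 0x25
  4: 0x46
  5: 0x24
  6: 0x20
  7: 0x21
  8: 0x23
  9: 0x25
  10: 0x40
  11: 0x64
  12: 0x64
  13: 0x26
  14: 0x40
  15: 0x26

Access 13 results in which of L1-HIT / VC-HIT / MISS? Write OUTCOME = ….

OUTCOME = VC-HIT

#0 0x21→b8/s0 MISS; vc=[]
#1 0x27→b9/s1 MISS; vc=[]
#2 0x21→b8/s0 L1-HIT; vc=[]
#3 0x25→b9/s1 L1-HIT; vc=[]
#4 0x46→b17/s1 MISS; vc=[9]
#5 0x24→b9/s1 VC-HIT; vc=[17]
#6 0x20→b8/s0 L1-HIT; vc=[17]
#7 0x21→b8/s0 L1-HIT; vc=[17]
#8 0x23→b8/s0 L1-HIT; vc=[17]
#9 0x25→b9/s1 L1-HIT; vc=[17]
#10 0x40→b16/s0 MISS; vc=[17,8]
#11 0x64→b25/s1 MISS; vc=[17,8,9]
#12 0x64→b25/s1 L1-HIT; vc=[17,8,9]
#13 0x26→b9/s1 VC-HIT; vc=[17,8,25]
#14 0x40→b16/s0 L1-HIT; vc=[17,8,25]
#15 0x26→b9/s1 L1-HIT; vc=[17,8,25]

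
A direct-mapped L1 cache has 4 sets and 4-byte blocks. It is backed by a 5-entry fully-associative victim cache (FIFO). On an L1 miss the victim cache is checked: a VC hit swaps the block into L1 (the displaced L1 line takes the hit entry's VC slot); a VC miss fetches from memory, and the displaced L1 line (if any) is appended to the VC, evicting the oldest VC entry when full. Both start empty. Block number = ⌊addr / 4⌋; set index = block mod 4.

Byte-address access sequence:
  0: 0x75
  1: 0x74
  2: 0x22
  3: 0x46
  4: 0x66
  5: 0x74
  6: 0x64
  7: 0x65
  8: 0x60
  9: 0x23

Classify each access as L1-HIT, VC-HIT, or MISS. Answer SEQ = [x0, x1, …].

SEQ = [MISS, L1-HIT, MISS, MISS, MISS, VC-HIT, VC-HIT, L1-HIT, MISS, VC-HIT]

  [0] addr=0x75 blk=29 s=1: MISS | VC []
  [1] addr=0x74 blk=29 s=1: L1-HIT | VC []
  [2] addr=0x22 blk=8 s=0: MISS | VC []
  [3] addr=0x46 blk=17 s=1: MISS | VC [29]
  [4] addr=0x66 blk=25 s=1: MISS | VC [29, 17]
  [5] addr=0x74 blk=29 s=1: VC-HIT | VC [25, 17]
  [6] addr=0x64 blk=25 s=1: VC-HIT | VC [29, 17]
  [7] addr=0x65 blk=25 s=1: L1-HIT | VC [29, 17]
  [8] addr=0x60 blk=24 s=0: MISS | VC [29, 17, 8]
  [9] addr=0x23 blk=8 s=0: VC-HIT | VC [29, 17, 24]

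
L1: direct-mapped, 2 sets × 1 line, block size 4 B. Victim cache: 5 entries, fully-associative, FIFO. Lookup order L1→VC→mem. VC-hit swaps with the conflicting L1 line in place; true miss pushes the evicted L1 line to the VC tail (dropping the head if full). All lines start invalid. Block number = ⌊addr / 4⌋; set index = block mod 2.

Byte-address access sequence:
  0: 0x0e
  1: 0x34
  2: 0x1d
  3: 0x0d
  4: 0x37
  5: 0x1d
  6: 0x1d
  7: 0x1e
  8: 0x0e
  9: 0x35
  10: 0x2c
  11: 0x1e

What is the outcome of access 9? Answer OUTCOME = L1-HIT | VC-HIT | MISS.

OUTCOME = VC-HIT

0: 0xe (blk 3, set 1) → MISS  vc=[]
1: 0x34 (blk 13, set 1) → MISS  vc=[3]
2: 0x1d (blk 7, set 1) → MISS  vc=[3, 13]
3: 0xd (blk 3, set 1) → VC-HIT  vc=[7, 13]
4: 0x37 (blk 13, set 1) → VC-HIT  vc=[7, 3]
5: 0x1d (blk 7, set 1) → VC-HIT  vc=[13, 3]
6: 0x1d (blk 7, set 1) → L1-HIT  vc=[13, 3]
7: 0x1e (blk 7, set 1) → L1-HIT  vc=[13, 3]
8: 0xe (blk 3, set 1) → VC-HIT  vc=[13, 7]
9: 0x35 (blk 13, set 1) → VC-HIT  vc=[3, 7]
10: 0x2c (blk 11, set 1) → MISS  vc=[3, 7, 13]
11: 0x1e (blk 7, set 1) → VC-HIT  vc=[3, 11, 13]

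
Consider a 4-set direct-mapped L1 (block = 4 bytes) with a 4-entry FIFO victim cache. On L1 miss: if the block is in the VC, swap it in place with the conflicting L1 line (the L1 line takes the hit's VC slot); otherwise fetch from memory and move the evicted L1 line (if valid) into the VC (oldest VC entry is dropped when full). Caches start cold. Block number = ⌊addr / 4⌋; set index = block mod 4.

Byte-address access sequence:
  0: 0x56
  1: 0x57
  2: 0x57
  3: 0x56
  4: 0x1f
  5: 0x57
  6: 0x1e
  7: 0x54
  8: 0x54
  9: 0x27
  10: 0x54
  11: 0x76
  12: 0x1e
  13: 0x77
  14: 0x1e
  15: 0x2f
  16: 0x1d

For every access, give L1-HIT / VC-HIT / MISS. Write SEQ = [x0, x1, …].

  [0] addr=0x56 blk=21 s=1: MISS | VC []
  [1] addr=0x57 blk=21 s=1: L1-HIT | VC []
  [2] addr=0x57 blk=21 s=1: L1-HIT | VC []
  [3] addr=0x56 blk=21 s=1: L1-HIT | VC []
  [4] addr=0x1f blk=7 s=3: MISS | VC []
  [5] addr=0x57 blk=21 s=1: L1-HIT | VC []
  [6] addr=0x1e blk=7 s=3: L1-HIT | VC []
  [7] addr=0x54 blk=21 s=1: L1-HIT | VC []
  [8] addr=0x54 blk=21 s=1: L1-HIT | VC []
  [9] addr=0x27 blk=9 s=1: MISS | VC [21]
  [10] addr=0x54 blk=21 s=1: VC-HIT | VC [9]
  [11] addr=0x76 blk=29 s=1: MISS | VC [9, 21]
  [12] addr=0x1e blk=7 s=3: L1-HIT | VC [9, 21]
  [13] addr=0x77 blk=29 s=1: L1-HIT | VC [9, 21]
  [14] addr=0x1e blk=7 s=3: L1-HIT | VC [9, 21]
  [15] addr=0x2f blk=11 s=3: MISS | VC [9, 21, 7]
  [16] addr=0x1d blk=7 s=3: VC-HIT | VC [9, 21, 11]

SEQ = [MISS, L1-HIT, L1-HIT, L1-HIT, MISS, L1-HIT, L1-HIT, L1-HIT, L1-HIT, MISS, VC-HIT, MISS, L1-HIT, L1-HIT, L1-HIT, MISS, VC-HIT]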